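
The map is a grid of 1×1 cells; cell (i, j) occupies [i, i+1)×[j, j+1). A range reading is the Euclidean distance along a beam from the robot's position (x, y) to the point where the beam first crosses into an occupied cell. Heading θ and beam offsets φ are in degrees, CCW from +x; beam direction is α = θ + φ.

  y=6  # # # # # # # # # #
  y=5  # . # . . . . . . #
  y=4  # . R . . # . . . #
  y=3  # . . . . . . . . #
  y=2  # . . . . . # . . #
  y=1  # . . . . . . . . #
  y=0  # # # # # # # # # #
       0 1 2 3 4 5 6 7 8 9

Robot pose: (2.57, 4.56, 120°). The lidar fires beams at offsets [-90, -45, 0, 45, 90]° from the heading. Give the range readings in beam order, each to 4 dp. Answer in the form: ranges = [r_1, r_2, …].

ranges = [2.8800, 0.4555, 0.5081, 1.6254, 1.8129]

beam 1: φ=-90°, α=30°
  direction (0.8660, 0.5000); cell (2,4); t to first gridline: x 0.4965, y 0.8800 (then +1.1547 / +2.0000)
    (3,4) via x @ 0.4965
    (3,5) via y @ 0.8800
    (4,5) via x @ 1.6512
    (5,5) via x @ 2.8059
    (5,6) via y @ 2.8800  # hit
  → r_1 = 2.8800
beam 2: φ=-45°, α=75°
  direction (0.2588, 0.9659); cell (2,4); t to first gridline: x 1.6614, y 0.4555 (then +3.8637 / +1.0353)
    (2,5) via y @ 0.4555  # hit
  → r_2 = 0.4555
beam 3: φ=0°, α=120°
  direction (-0.5000, 0.8660); cell (2,4); t to first gridline: x 1.1400, y 0.5081 (then +2.0000 / +1.1547)
    (2,5) via y @ 0.5081  # hit
  → r_3 = 0.5081
beam 4: φ=45°, α=165°
  direction (-0.9659, 0.2588); cell (2,4); t to first gridline: x 0.5901, y 1.7000 (then +1.0353 / +3.8637)
    (1,4) via x @ 0.5901
    (0,4) via x @ 1.6254  # hit
  → r_4 = 1.6254
beam 5: φ=90°, α=210°
  direction (-0.8660, -0.5000); cell (2,4); t to first gridline: x 0.6582, y 1.1200 (then +1.1547 / +2.0000)
    (1,4) via x @ 0.6582
    (1,3) via y @ 1.1200
    (0,3) via x @ 1.8129  # hit
  → r_5 = 1.8129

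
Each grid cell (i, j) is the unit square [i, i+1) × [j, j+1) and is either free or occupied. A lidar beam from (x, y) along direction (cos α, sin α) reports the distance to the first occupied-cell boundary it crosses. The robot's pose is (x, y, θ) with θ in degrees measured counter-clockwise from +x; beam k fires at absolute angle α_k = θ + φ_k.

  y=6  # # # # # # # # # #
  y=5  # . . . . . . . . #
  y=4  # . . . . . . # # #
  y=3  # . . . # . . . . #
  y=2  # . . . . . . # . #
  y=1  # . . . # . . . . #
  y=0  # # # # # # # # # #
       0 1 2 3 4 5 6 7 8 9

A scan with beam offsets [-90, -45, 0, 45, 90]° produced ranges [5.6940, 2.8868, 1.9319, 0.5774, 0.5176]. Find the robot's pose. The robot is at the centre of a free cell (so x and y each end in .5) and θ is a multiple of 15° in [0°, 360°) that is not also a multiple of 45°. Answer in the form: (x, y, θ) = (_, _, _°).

(x, y, θ) = (1.5, 3.5, 105°)

Enumerate (i+0.5, j+0.5, θ) over the 35 free cells and 16 admissible headings. For each, cast all 5 beams and compare to the given ranges.
  (6.5, 1.5, 165°): beam 1 = 2.5882 ≠ 5.6940 ✗
  (3.5, 1.5, 210°): beam 1 = 5.0000 ≠ 5.6940 ✗
  (8.5, 5.5, 105°): beam 1 = 0.5176 ≠ 5.6940 ✗
  (2.5, 2.5, 240°): beam 1 = 1.7321 ≠ 5.6940 ✗
  …
  (1.5, 3.5, 105°): r_1=5.6940, r_2=2.8868, r_3=1.9319, r_4=0.5774, r_5=0.5176 — all match ✓
No second candidate reproduces the full scan.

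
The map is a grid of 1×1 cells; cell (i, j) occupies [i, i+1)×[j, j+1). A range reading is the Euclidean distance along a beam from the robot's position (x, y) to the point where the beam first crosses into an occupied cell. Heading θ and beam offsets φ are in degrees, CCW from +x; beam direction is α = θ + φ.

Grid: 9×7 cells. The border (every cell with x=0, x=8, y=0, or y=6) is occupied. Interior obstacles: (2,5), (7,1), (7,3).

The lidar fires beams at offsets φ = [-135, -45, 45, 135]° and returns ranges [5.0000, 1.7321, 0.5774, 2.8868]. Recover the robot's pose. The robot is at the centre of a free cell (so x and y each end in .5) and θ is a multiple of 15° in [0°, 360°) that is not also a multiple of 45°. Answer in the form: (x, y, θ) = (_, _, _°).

(x, y, θ) = (6.5, 3.5, 345°)

Candidates: 32 free-cell centres × 16 headings = 512 poses. Raycast each; keep the one whose scan matches to 4 dp.
  (2.5, 4.5, 345°): beam 1 = 1.7321 ≠ 5.0000 ✗
  (5.5, 5.5, 240°): beam 1 = 0.5176 ≠ 5.0000 ✗
  (1.5, 5.5, 60°): beam 1 = 4.6587 ≠ 5.0000 ✗
  (3.5, 5.5, 195°): beam 1 = 0.5774 ≠ 5.0000 ✗
  …
  (6.5, 3.5, 345°): r_1=5.0000, r_2=1.7321, r_3=0.5774, r_4=2.8868 — all match ✓
Unique over the lattice → pose = (6.5, 3.5, 345°).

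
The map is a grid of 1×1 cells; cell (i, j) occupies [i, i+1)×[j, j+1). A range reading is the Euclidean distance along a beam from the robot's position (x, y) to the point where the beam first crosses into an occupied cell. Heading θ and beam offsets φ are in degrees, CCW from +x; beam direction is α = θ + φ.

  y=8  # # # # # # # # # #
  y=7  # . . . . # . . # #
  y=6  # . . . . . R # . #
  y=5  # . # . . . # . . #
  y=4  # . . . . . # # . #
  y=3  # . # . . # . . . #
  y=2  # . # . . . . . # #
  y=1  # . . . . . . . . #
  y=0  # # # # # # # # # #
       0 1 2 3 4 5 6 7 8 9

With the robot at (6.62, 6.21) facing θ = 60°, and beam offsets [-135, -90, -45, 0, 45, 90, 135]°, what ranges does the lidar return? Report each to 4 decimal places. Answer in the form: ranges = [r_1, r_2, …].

ranges = [0.2174, 0.4200, 0.3934, 0.7600, 1.8531, 1.5800, 3.7477]

beam 1: φ=-135°, α=285°
  d=(0.2588,-0.9659)  start (6,6)  tX=1.4682 tY=0.2174  stride 1/|dx|=3.8637 1/|dy|=1.0353
    cross y-line → (6,5), t=0.2174 (wall)
  → r_1 = 0.2174
beam 2: φ=-90°, α=330°
  d=(0.8660,-0.5000)  start (6,6)  tX=0.4388 tY=0.4200  stride 1/|dx|=1.1547 1/|dy|=2.0000
    cross y-line → (6,5), t=0.4200 (wall)
  → r_2 = 0.4200
beam 3: φ=-45°, α=15°
  d=(0.9659,0.2588)  start (6,6)  tX=0.3934 tY=3.0523  stride 1/|dx|=1.0353 1/|dy|=3.8637
    cross x-line → (7,6), t=0.3934 (wall)
  → r_3 = 0.3934
beam 4: φ=0°, α=60°
  d=(0.5000,0.8660)  start (6,6)  tX=0.7600 tY=0.9122  stride 1/|dx|=2.0000 1/|dy|=1.1547
    cross x-line → (7,6), t=0.7600 (wall)
  → r_4 = 0.7600
beam 5: φ=45°, α=105°
  d=(-0.2588,0.9659)  start (6,6)  tX=2.3955 tY=0.8179  stride 1/|dx|=3.8637 1/|dy|=1.0353
    cross y-line → (6,7), t=0.8179
    cross y-line → (6,8), t=1.8531 (wall)
  → r_5 = 1.8531
beam 6: φ=90°, α=150°
  d=(-0.8660,0.5000)  start (6,6)  tX=0.7159 tY=1.5800  stride 1/|dx|=1.1547 1/|dy|=2.0000
    cross x-line → (5,6), t=0.7159
    cross y-line → (5,7), t=1.5800 (wall)
  → r_6 = 1.5800
beam 7: φ=135°, α=195°
  d=(-0.9659,-0.2588)  start (6,6)  tX=0.6419 tY=0.8114  stride 1/|dx|=1.0353 1/|dy|=3.8637
    cross x-line → (5,6), t=0.6419
    cross y-line → (5,5), t=0.8114
    cross x-line → (4,5), t=1.6771
    cross x-line → (3,5), t=2.7124
    cross x-line → (2,5), t=3.7477 (wall)
  → r_7 = 3.7477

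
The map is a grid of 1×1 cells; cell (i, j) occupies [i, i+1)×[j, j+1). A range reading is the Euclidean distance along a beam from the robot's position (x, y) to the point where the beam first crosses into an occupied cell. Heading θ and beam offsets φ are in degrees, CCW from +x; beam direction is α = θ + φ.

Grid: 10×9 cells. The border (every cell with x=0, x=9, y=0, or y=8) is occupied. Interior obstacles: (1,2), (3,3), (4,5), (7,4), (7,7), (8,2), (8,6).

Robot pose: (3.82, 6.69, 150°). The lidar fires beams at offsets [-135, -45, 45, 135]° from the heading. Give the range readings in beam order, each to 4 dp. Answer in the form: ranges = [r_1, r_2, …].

beam 1: φ=-135°, α=15°
  d=(0.9659,0.2588)  start (3,6)  tX=0.1863 tY=1.1977  stride 1/|dx|=1.0353 1/|dy|=3.8637
    cross x-line → (4,6), t=0.1863
    cross y-line → (4,7), t=1.1977
    cross x-line → (5,7), t=1.2216
    cross x-line → (6,7), t=2.2569
    cross x-line → (7,7), t=3.2922 (wall)
  → r_1 = 3.2922
beam 2: φ=-45°, α=105°
  d=(-0.2588,0.9659)  start (3,6)  tX=3.1682 tY=0.3209  stride 1/|dx|=3.8637 1/|dy|=1.0353
    cross y-line → (3,7), t=0.3209
    cross y-line → (3,8), t=1.3562 (wall)
  → r_2 = 1.3562
beam 3: φ=45°, α=195°
  d=(-0.9659,-0.2588)  start (3,6)  tX=0.8489 tY=2.6660  stride 1/|dx|=1.0353 1/|dy|=3.8637
    cross x-line → (2,6), t=0.8489
    cross x-line → (1,6), t=1.8842
    cross y-line → (1,5), t=2.6660
    cross x-line → (0,5), t=2.9195 (wall)
  → r_3 = 2.9195
beam 4: φ=135°, α=285°
  d=(0.2588,-0.9659)  start (3,6)  tX=0.6955 tY=0.7143  stride 1/|dx|=3.8637 1/|dy|=1.0353
    cross x-line → (4,6), t=0.6955
    cross y-line → (4,5), t=0.7143 (wall)
  → r_4 = 0.7143

ranges = [3.2922, 1.3562, 2.9195, 0.7143]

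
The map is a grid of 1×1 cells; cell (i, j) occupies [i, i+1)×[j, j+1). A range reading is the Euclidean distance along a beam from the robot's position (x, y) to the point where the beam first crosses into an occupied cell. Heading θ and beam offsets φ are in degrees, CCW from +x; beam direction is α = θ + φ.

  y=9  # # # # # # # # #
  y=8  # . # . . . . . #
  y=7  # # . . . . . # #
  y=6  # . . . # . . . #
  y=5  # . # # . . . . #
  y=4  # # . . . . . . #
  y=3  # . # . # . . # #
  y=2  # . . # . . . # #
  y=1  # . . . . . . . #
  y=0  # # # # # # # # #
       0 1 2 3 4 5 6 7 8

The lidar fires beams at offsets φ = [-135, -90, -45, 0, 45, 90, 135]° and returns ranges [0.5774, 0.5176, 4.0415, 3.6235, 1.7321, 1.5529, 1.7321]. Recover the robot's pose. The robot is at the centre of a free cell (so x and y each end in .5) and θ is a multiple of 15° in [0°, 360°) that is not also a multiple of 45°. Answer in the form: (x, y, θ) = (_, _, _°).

Enumerate (i+0.5, j+0.5, θ) over the 44 free cells and 16 admissible headings. For each, cast all 7 beams and compare to the given ranges.
  (1.5, 3.5, 285°): beam 3 = 1.0000 ≠ 4.0415 ✗
  (3.5, 7.5, 330°): beam 1 = 1.5529 ≠ 0.5774 ✗
  (3.5, 8.5, 165°): beam 1 = 1.0000 ≠ 0.5774 ✗
  …
  (4.5, 7.5, 15°): r_1=0.5774, r_2=0.5176, r_3=4.0415, r_4=3.6235, r_5=1.7321, r_6=1.5529, r_7=1.7321 — all match ✓
No second candidate reproduces the full scan.

(x, y, θ) = (4.5, 7.5, 15°)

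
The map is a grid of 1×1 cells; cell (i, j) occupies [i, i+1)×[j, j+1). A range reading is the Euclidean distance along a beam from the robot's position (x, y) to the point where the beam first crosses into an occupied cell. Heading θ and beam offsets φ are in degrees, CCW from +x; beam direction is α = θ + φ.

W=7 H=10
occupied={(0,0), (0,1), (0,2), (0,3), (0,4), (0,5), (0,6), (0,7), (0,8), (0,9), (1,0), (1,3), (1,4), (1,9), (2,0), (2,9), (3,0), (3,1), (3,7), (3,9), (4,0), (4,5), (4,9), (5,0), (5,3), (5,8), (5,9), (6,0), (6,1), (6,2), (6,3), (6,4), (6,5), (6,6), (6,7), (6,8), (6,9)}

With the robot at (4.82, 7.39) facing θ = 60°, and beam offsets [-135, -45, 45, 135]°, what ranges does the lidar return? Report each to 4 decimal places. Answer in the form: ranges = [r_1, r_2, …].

ranges = [3.5096, 1.2216, 1.6668, 0.8489]

beam 1: φ=-135°, α=285°
  cosα=0.2588 sinα=-0.9659 | (4,7) | tMaxX 0.6955 tMaxY 0.4038 | tΔX 3.8637 tΔY 1.0353
    t=0.4038 [y] (4,6)
    t=0.6955 [x] (5,6)
    t=1.4390 [y] (5,5)
    t=2.4743 [y] (5,4)
    t=3.5096 [y] (5,3) — stop
  → r_1 = 3.5096
beam 2: φ=-45°, α=15°
  cosα=0.9659 sinα=0.2588 | (4,7) | tMaxX 0.1863 tMaxY 2.3569 | tΔX 1.0353 tΔY 3.8637
    t=0.1863 [x] (5,7)
    t=1.2216 [x] (6,7) — stop
  → r_2 = 1.2216
beam 3: φ=45°, α=105°
  cosα=-0.2588 sinα=0.9659 | (4,7) | tMaxX 3.1682 tMaxY 0.6315 | tΔX 3.8637 tΔY 1.0353
    t=0.6315 [y] (4,8)
    t=1.6668 [y] (4,9) — stop
  → r_3 = 1.6668
beam 4: φ=135°, α=195°
  cosα=-0.9659 sinα=-0.2588 | (4,7) | tMaxX 0.8489 tMaxY 1.5068 | tΔX 1.0353 tΔY 3.8637
    t=0.8489 [x] (3,7) — stop
  → r_4 = 0.8489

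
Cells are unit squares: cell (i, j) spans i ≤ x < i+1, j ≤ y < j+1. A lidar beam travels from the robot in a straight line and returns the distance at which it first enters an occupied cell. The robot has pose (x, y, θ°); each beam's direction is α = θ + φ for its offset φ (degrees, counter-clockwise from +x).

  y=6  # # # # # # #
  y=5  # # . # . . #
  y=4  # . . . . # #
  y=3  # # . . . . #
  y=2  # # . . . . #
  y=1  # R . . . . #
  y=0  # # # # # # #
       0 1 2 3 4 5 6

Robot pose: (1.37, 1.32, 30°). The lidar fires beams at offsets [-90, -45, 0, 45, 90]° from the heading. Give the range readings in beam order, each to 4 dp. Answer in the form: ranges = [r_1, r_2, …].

beam 1: φ=-90°, α=300°
  dir = (cos 300°, sin 300°) = (0.5000, -0.8660); from cell (1,1)
  next x-line at t=1.2600, next y-line at t=0.3695; Δt_x=2.0000, Δt_y=1.1547
    y: enter (1,0) at t=0.3695 ← occupied
  → r_1 = 0.3695
beam 2: φ=-45°, α=345°
  dir = (cos 345°, sin 345°) = (0.9659, -0.2588); from cell (1,1)
  next x-line at t=0.6522, next y-line at t=1.2364; Δt_x=1.0353, Δt_y=3.8637
    x: enter (2,1) at t=0.6522
    y: enter (2,0) at t=1.2364 ← occupied
  → r_2 = 1.2364
beam 3: φ=0°, α=30°
  dir = (cos 30°, sin 30°) = (0.8660, 0.5000); from cell (1,1)
  next x-line at t=0.7275, next y-line at t=1.3600; Δt_x=1.1547, Δt_y=2.0000
    x: enter (2,1) at t=0.7275
    y: enter (2,2) at t=1.3600
    x: enter (3,2) at t=1.8822
    x: enter (4,2) at t=3.0369
    y: enter (4,3) at t=3.3600
    x: enter (5,3) at t=4.1916
    x: enter (6,3) at t=5.3463 ← occupied
  → r_3 = 5.3463
beam 4: φ=45°, α=75°
  dir = (cos 75°, sin 75°) = (0.2588, 0.9659); from cell (1,1)
  next x-line at t=2.4341, next y-line at t=0.7040; Δt_x=3.8637, Δt_y=1.0353
    y: enter (1,2) at t=0.7040 ← occupied
  → r_4 = 0.7040
beam 5: φ=90°, α=120°
  dir = (cos 120°, sin 120°) = (-0.5000, 0.8660); from cell (1,1)
  next x-line at t=0.7400, next y-line at t=0.7852; Δt_x=2.0000, Δt_y=1.1547
    x: enter (0,1) at t=0.7400 ← occupied
  → r_5 = 0.7400

ranges = [0.3695, 1.2364, 5.3463, 0.7040, 0.7400]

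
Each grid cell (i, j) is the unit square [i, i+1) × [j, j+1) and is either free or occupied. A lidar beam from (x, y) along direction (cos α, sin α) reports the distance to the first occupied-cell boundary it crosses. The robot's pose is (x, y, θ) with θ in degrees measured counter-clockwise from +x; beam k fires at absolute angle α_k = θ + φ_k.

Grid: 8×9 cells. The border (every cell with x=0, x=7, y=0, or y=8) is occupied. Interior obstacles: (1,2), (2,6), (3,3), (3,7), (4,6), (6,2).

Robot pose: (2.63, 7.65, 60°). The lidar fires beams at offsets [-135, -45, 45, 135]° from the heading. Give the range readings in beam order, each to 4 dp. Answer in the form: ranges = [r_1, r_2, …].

ranges = [0.6729, 0.3831, 0.3623, 1.6875]

beam 1: φ=-135°, α=285°
  dir = (cos 285°, sin 285°) = (0.2588, -0.9659); from cell (2,7)
  next x-line at t=1.4296, next y-line at t=0.6729; Δt_x=3.8637, Δt_y=1.0353
    y: enter (2,6) at t=0.6729 ← occupied
  → r_1 = 0.6729
beam 2: φ=-45°, α=15°
  dir = (cos 15°, sin 15°) = (0.9659, 0.2588); from cell (2,7)
  next x-line at t=0.3831, next y-line at t=1.3523; Δt_x=1.0353, Δt_y=3.8637
    x: enter (3,7) at t=0.3831 ← occupied
  → r_2 = 0.3831
beam 3: φ=45°, α=105°
  dir = (cos 105°, sin 105°) = (-0.2588, 0.9659); from cell (2,7)
  next x-line at t=2.4341, next y-line at t=0.3623; Δt_x=3.8637, Δt_y=1.0353
    y: enter (2,8) at t=0.3623 ← occupied
  → r_3 = 0.3623
beam 4: φ=135°, α=195°
  dir = (cos 195°, sin 195°) = (-0.9659, -0.2588); from cell (2,7)
  next x-line at t=0.6522, next y-line at t=2.5114; Δt_x=1.0353, Δt_y=3.8637
    x: enter (1,7) at t=0.6522
    x: enter (0,7) at t=1.6875 ← occupied
  → r_4 = 1.6875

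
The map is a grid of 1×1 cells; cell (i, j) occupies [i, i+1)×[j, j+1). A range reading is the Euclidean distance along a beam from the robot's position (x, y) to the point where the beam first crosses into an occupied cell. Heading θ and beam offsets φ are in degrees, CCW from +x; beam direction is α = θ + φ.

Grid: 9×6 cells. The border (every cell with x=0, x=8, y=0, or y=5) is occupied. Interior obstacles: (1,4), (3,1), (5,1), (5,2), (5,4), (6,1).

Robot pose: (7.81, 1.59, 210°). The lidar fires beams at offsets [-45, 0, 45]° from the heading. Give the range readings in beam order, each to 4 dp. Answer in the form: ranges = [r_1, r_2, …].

beam 1: φ=-45°, α=165°
  d=(-0.9659,0.2588)  start (7,1)  tX=0.8386 tY=1.5841  stride 1/|dx|=1.0353 1/|dy|=3.8637
    cross x-line → (6,1), t=0.8386 (wall)
  → r_1 = 0.8386
beam 2: φ=0°, α=210°
  d=(-0.8660,-0.5000)  start (7,1)  tX=0.9353 tY=1.1800  stride 1/|dx|=1.1547 1/|dy|=2.0000
    cross x-line → (6,1), t=0.9353 (wall)
  → r_2 = 0.9353
beam 3: φ=45°, α=255°
  d=(-0.2588,-0.9659)  start (7,1)  tX=3.1296 tY=0.6108  stride 1/|dx|=3.8637 1/|dy|=1.0353
    cross y-line → (7,0), t=0.6108 (wall)
  → r_3 = 0.6108

ranges = [0.8386, 0.9353, 0.6108]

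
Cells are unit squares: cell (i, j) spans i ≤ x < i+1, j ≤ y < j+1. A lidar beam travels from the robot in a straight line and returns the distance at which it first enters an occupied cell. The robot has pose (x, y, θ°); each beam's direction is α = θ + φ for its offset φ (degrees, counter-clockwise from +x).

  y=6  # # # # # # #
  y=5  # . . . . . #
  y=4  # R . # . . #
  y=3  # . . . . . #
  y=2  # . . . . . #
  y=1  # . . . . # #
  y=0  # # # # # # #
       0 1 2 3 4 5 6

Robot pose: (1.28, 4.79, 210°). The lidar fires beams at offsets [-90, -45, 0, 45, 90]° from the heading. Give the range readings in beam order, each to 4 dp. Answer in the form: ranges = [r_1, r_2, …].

beam 1: φ=-90°, α=120°
  dir = (cos 120°, sin 120°) = (-0.5000, 0.8660); from cell (1,4)
  next x-line at t=0.5600, next y-line at t=0.2425; Δt_x=2.0000, Δt_y=1.1547
    y: enter (1,5) at t=0.2425
    x: enter (0,5) at t=0.5600 ← occupied
  → r_1 = 0.5600
beam 2: φ=-45°, α=165°
  dir = (cos 165°, sin 165°) = (-0.9659, 0.2588); from cell (1,4)
  next x-line at t=0.2899, next y-line at t=0.8114; Δt_x=1.0353, Δt_y=3.8637
    x: enter (0,4) at t=0.2899 ← occupied
  → r_2 = 0.2899
beam 3: φ=0°, α=210°
  dir = (cos 210°, sin 210°) = (-0.8660, -0.5000); from cell (1,4)
  next x-line at t=0.3233, next y-line at t=1.5800; Δt_x=1.1547, Δt_y=2.0000
    x: enter (0,4) at t=0.3233 ← occupied
  → r_3 = 0.3233
beam 4: φ=45°, α=255°
  dir = (cos 255°, sin 255°) = (-0.2588, -0.9659); from cell (1,4)
  next x-line at t=1.0818, next y-line at t=0.8179; Δt_x=3.8637, Δt_y=1.0353
    y: enter (1,3) at t=0.8179
    x: enter (0,3) at t=1.0818 ← occupied
  → r_4 = 1.0818
beam 5: φ=90°, α=300°
  dir = (cos 300°, sin 300°) = (0.5000, -0.8660); from cell (1,4)
  next x-line at t=1.4400, next y-line at t=0.9122; Δt_x=2.0000, Δt_y=1.1547
    y: enter (1,3) at t=0.9122
    x: enter (2,3) at t=1.4400
    y: enter (2,2) at t=2.0669
    y: enter (2,1) at t=3.2216
    x: enter (3,1) at t=3.4400
    y: enter (3,0) at t=4.3763 ← occupied
  → r_5 = 4.3763

ranges = [0.5600, 0.2899, 0.3233, 1.0818, 4.3763]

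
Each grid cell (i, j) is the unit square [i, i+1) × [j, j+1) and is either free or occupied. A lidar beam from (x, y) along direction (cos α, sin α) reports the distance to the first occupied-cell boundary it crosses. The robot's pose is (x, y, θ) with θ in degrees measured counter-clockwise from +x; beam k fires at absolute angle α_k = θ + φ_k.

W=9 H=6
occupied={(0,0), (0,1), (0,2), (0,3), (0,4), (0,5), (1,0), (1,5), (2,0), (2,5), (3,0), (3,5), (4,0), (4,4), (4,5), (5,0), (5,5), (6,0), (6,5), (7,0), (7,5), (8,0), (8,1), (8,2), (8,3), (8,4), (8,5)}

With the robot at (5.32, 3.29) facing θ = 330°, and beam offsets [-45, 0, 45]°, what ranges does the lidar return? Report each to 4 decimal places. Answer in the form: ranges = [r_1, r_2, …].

beam 1: φ=-45°, α=285°
  d=(0.2588,-0.9659)  start (5,3)  tX=2.6273 tY=0.3002  stride 1/|dx|=3.8637 1/|dy|=1.0353
    cross y-line → (5,2), t=0.3002
    cross y-line → (5,1), t=1.3355
    cross y-line → (5,0), t=2.3708 (wall)
  → r_1 = 2.3708
beam 2: φ=0°, α=330°
  d=(0.8660,-0.5000)  start (5,3)  tX=0.7852 tY=0.5800  stride 1/|dx|=1.1547 1/|dy|=2.0000
    cross y-line → (5,2), t=0.5800
    cross x-line → (6,2), t=0.7852
    cross x-line → (7,2), t=1.9399
    cross y-line → (7,1), t=2.5800
    cross x-line → (8,1), t=3.0946 (wall)
  → r_2 = 3.0946
beam 3: φ=45°, α=15°
  d=(0.9659,0.2588)  start (5,3)  tX=0.7040 tY=2.7432  stride 1/|dx|=1.0353 1/|dy|=3.8637
    cross x-line → (6,3), t=0.7040
    cross x-line → (7,3), t=1.7393
    cross y-line → (7,4), t=2.7432
    cross x-line → (8,4), t=2.7745 (wall)
  → r_3 = 2.7745

ranges = [2.3708, 3.0946, 2.7745]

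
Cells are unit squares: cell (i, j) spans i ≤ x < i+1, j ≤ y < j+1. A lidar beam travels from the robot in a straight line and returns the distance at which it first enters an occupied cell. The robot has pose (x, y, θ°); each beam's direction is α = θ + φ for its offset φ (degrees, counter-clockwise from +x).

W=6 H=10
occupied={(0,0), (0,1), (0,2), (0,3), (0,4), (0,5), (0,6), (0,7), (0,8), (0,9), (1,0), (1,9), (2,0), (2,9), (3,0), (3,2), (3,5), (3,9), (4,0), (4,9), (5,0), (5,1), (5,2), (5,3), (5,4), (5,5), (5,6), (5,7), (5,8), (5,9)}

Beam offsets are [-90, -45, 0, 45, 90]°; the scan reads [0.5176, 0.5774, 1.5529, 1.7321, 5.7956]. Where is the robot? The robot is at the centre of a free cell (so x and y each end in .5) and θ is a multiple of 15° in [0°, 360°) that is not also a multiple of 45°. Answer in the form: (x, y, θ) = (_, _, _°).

Candidates: 30 free-cell centres × 16 headings = 480 poses. Raycast each; keep the one whose scan matches to 4 dp.
  (2.5, 6.5, 195°): beam 1 = 2.5882 ≠ 0.5176 ✗
  (3.5, 3.5, 210°): beam 1 = 5.0000 ≠ 0.5176 ✗
  (4.5, 6.5, 165°): beam 1 = 1.9319 ≠ 0.5176 ✗
  (4.5, 6.5, 330°): beam 1 = 1.0000 ≠ 0.5176 ✗
  …
  (2.5, 8.5, 165°): r_1=0.5176, r_2=0.5774, r_3=1.5529, r_4=1.7321, r_5=5.7956 — all match ✓
No second candidate reproduces the full scan.

(x, y, θ) = (2.5, 8.5, 165°)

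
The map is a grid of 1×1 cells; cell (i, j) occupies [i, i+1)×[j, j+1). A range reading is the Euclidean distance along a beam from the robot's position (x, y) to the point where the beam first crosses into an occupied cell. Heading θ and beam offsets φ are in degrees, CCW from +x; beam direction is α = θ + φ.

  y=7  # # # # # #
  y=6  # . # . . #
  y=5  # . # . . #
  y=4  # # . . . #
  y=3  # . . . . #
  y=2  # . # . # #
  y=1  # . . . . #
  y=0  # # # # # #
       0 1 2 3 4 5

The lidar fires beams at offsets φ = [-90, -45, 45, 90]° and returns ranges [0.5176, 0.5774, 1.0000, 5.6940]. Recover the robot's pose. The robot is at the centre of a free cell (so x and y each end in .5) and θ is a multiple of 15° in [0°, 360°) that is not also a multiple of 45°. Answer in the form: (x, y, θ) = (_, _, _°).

The pose lattice has 19·16 = 304 candidates. Test each by forward raycasting.
  (3.5, 3.5, 240°): beam 1 = 1.7321 ≠ 0.5176 ✗
  (4.5, 4.5, 195°): beam 1 = 2.5882 ≠ 0.5176 ✗
  (2.5, 1.5, 15°): beam 2 = 1.0000 ≠ 0.5774 ✗
  …
  (3.5, 1.5, 345°): r_1=0.5176, r_2=0.5774, r_3=1.0000, r_4=5.6940 — all match ✓
Only this pose fits every beam.

(x, y, θ) = (3.5, 1.5, 345°)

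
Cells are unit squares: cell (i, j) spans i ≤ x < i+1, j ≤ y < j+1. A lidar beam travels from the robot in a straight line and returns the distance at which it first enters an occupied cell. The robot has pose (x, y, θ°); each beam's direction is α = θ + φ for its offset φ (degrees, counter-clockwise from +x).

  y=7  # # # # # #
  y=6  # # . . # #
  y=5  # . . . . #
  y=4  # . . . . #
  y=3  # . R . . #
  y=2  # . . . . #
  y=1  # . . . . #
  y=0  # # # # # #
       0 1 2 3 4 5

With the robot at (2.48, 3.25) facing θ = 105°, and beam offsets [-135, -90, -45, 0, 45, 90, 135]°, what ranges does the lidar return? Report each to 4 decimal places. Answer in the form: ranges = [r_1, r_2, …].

beam 1: φ=-135°, α=330°
  direction (0.8660, -0.5000); cell (2,3); t to first gridline: x 0.6004, y 0.5000 (then +1.1547 / +2.0000)
    (2,2) via y @ 0.5000
    (3,2) via x @ 0.6004
    (4,2) via x @ 1.7551
    (4,1) via y @ 2.5000
    (5,1) via x @ 2.9098  # hit
  → r_1 = 2.9098
beam 2: φ=-90°, α=15°
  direction (0.9659, 0.2588); cell (2,3); t to first gridline: x 0.5383, y 2.8978 (then +1.0353 / +3.8637)
    (3,3) via x @ 0.5383
    (4,3) via x @ 1.5736
    (5,3) via x @ 2.6089  # hit
  → r_2 = 2.6089
beam 3: φ=-45°, α=60°
  direction (0.5000, 0.8660); cell (2,3); t to first gridline: x 1.0400, y 0.8660 (then +2.0000 / +1.1547)
    (2,4) via y @ 0.8660
    (3,4) via x @ 1.0400
    (3,5) via y @ 2.0207
    (4,5) via x @ 3.0400
    (4,6) via y @ 3.1754  # hit
  → r_3 = 3.1754
beam 4: φ=0°, α=105°
  direction (-0.2588, 0.9659); cell (2,3); t to first gridline: x 1.8546, y 0.7765 (then +3.8637 / +1.0353)
    (2,4) via y @ 0.7765
    (2,5) via y @ 1.8117
    (1,5) via x @ 1.8546
    (1,6) via y @ 2.8470  # hit
  → r_4 = 2.8470
beam 5: φ=45°, α=150°
  direction (-0.8660, 0.5000); cell (2,3); t to first gridline: x 0.5543, y 1.5000 (then +1.1547 / +2.0000)
    (1,3) via x @ 0.5543
    (1,4) via y @ 1.5000
    (0,4) via x @ 1.7090  # hit
  → r_5 = 1.7090
beam 6: φ=90°, α=195°
  direction (-0.9659, -0.2588); cell (2,3); t to first gridline: x 0.4969, y 0.9659 (then +1.0353 / +3.8637)
    (1,3) via x @ 0.4969
    (1,2) via y @ 0.9659
    (0,2) via x @ 1.5322  # hit
  → r_6 = 1.5322
beam 7: φ=135°, α=240°
  direction (-0.5000, -0.8660); cell (2,3); t to first gridline: x 0.9600, y 0.2887 (then +2.0000 / +1.1547)
    (2,2) via y @ 0.2887
    (1,2) via x @ 0.9600
    (1,1) via y @ 1.4434
    (1,0) via y @ 2.5981  # hit
  → r_7 = 2.5981

ranges = [2.9098, 2.6089, 3.1754, 2.8470, 1.7090, 1.5322, 2.5981]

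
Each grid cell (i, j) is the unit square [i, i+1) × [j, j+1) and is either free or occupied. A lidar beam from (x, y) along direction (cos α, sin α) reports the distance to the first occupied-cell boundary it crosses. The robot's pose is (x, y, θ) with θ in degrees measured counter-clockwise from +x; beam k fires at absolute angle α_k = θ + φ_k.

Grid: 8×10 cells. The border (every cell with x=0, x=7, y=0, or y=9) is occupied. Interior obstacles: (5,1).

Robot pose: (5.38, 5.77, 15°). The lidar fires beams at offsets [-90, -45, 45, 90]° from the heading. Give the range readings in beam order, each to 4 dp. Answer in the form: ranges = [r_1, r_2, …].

beam 1: φ=-90°, α=285°
  dir = (cos 285°, sin 285°) = (0.2588, -0.9659); from cell (5,5)
  next x-line at t=2.3955, next y-line at t=0.7972; Δt_x=3.8637, Δt_y=1.0353
    y: enter (5,4) at t=0.7972
    y: enter (5,3) at t=1.8324
    x: enter (6,3) at t=2.3955
    y: enter (6,2) at t=2.8677
    y: enter (6,1) at t=3.9030
    y: enter (6,0) at t=4.9383 ← occupied
  → r_1 = 4.9383
beam 2: φ=-45°, α=330°
  dir = (cos 330°, sin 330°) = (0.8660, -0.5000); from cell (5,5)
  next x-line at t=0.7159, next y-line at t=1.5400; Δt_x=1.1547, Δt_y=2.0000
    x: enter (6,5) at t=0.7159
    y: enter (6,4) at t=1.5400
    x: enter (7,4) at t=1.8706 ← occupied
  → r_2 = 1.8706
beam 3: φ=45°, α=60°
  dir = (cos 60°, sin 60°) = (0.5000, 0.8660); from cell (5,5)
  next x-line at t=1.2400, next y-line at t=0.2656; Δt_x=2.0000, Δt_y=1.1547
    y: enter (5,6) at t=0.2656
    x: enter (6,6) at t=1.2400
    y: enter (6,7) at t=1.4203
    y: enter (6,8) at t=2.5750
    x: enter (7,8) at t=3.2400 ← occupied
  → r_3 = 3.2400
beam 4: φ=90°, α=105°
  dir = (cos 105°, sin 105°) = (-0.2588, 0.9659); from cell (5,5)
  next x-line at t=1.4682, next y-line at t=0.2381; Δt_x=3.8637, Δt_y=1.0353
    y: enter (5,6) at t=0.2381
    y: enter (5,7) at t=1.2734
    x: enter (4,7) at t=1.4682
    y: enter (4,8) at t=2.3087
    y: enter (4,9) at t=3.3439 ← occupied
  → r_4 = 3.3439

ranges = [4.9383, 1.8706, 3.2400, 3.3439]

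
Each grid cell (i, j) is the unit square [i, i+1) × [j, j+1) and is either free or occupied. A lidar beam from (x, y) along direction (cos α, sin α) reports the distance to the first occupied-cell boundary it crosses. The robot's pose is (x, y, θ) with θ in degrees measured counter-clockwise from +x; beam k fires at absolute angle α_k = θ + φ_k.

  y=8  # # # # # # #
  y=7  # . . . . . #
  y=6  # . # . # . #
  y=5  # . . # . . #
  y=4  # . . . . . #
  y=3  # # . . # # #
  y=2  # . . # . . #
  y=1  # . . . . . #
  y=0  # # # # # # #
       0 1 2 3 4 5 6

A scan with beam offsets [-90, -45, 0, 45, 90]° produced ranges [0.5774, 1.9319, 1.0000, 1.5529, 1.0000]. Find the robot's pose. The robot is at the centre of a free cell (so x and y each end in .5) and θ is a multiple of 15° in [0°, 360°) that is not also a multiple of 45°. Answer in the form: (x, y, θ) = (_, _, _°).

(x, y, θ) = (3.5, 7.5, 210°)

Enumerate (i+0.5, j+0.5, θ) over the 28 free cells and 16 admissible headings. For each, cast all 5 beams and compare to the given ranges.
  (2.5, 3.5, 300°): beam 2 = 2.5882 ≠ 1.9319 ✗
  (1.5, 6.5, 330°): beam 1 = 1.0000 ≠ 0.5774 ✗
  (3.5, 1.5, 300°): beam 1 = 1.0000 ≠ 0.5774 ✗
  (4.5, 2.5, 255°): beam 1 = 0.5176 ≠ 0.5774 ✗
  …
  (3.5, 7.5, 210°): r_1=0.5774, r_2=1.9319, r_3=1.0000, r_4=1.5529, r_5=1.0000 — all match ✓
No second candidate reproduces the full scan.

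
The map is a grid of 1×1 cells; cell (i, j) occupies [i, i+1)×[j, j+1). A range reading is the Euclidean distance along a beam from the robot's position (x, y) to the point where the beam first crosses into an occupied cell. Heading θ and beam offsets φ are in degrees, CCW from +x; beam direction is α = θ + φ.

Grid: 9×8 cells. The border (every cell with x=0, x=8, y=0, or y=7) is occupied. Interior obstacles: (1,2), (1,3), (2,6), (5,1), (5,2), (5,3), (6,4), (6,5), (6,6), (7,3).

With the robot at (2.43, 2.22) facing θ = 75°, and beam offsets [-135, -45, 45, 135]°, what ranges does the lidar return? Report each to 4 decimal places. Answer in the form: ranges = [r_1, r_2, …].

ranges = [1.4087, 2.9676, 0.8600, 1.6512]

beam 1: φ=-135°, α=300°
  d=(0.5000,-0.8660)  start (2,2)  tX=1.1400 tY=0.2540  stride 1/|dx|=2.0000 1/|dy|=1.1547
    cross y-line → (2,1), t=0.2540
    cross x-line → (3,1), t=1.1400
    cross y-line → (3,0), t=1.4087 (wall)
  → r_1 = 1.4087
beam 2: φ=-45°, α=30°
  d=(0.8660,0.5000)  start (2,2)  tX=0.6582 tY=1.5600  stride 1/|dx|=1.1547 1/|dy|=2.0000
    cross x-line → (3,2), t=0.6582
    cross y-line → (3,3), t=1.5600
    cross x-line → (4,3), t=1.8129
    cross x-line → (5,3), t=2.9676 (wall)
  → r_2 = 2.9676
beam 3: φ=45°, α=120°
  d=(-0.5000,0.8660)  start (2,2)  tX=0.8600 tY=0.9007  stride 1/|dx|=2.0000 1/|dy|=1.1547
    cross x-line → (1,2), t=0.8600 (wall)
  → r_3 = 0.8600
beam 4: φ=135°, α=210°
  d=(-0.8660,-0.5000)  start (2,2)  tX=0.4965 tY=0.4400  stride 1/|dx|=1.1547 1/|dy|=2.0000
    cross y-line → (2,1), t=0.4400
    cross x-line → (1,1), t=0.4965
    cross x-line → (0,1), t=1.6512 (wall)
  → r_4 = 1.6512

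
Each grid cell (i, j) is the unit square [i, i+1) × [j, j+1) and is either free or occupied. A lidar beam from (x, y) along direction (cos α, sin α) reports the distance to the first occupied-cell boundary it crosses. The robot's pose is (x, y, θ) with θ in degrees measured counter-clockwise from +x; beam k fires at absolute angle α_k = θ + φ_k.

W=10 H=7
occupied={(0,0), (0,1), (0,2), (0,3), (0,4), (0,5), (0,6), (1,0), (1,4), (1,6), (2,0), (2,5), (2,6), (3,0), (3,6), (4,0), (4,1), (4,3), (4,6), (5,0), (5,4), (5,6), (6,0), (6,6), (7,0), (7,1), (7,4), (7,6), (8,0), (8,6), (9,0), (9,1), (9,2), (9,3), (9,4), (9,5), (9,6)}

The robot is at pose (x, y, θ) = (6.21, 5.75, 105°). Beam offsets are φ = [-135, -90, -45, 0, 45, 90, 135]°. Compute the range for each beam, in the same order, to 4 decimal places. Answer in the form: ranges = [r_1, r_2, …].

ranges = [1.5000, 0.9659, 0.2887, 0.2588, 0.5000, 4.3585, 0.8660]

beam 1: φ=-135°, α=330°
  cosα=0.8660 sinα=-0.5000 | (6,5) | tMaxX 0.9122 tMaxY 1.5000 | tΔX 1.1547 tΔY 2.0000
    t=0.9122 [x] (7,5)
    t=1.5000 [y] (7,4) — stop
  → r_1 = 1.5000
beam 2: φ=-90°, α=15°
  cosα=0.9659 sinα=0.2588 | (6,5) | tMaxX 0.8179 tMaxY 0.9659 | tΔX 1.0353 tΔY 3.8637
    t=0.8179 [x] (7,5)
    t=0.9659 [y] (7,6) — stop
  → r_2 = 0.9659
beam 3: φ=-45°, α=60°
  cosα=0.5000 sinα=0.8660 | (6,5) | tMaxX 1.5800 tMaxY 0.2887 | tΔX 2.0000 tΔY 1.1547
    t=0.2887 [y] (6,6) — stop
  → r_3 = 0.2887
beam 4: φ=0°, α=105°
  cosα=-0.2588 sinα=0.9659 | (6,5) | tMaxX 0.8114 tMaxY 0.2588 | tΔX 3.8637 tΔY 1.0353
    t=0.2588 [y] (6,6) — stop
  → r_4 = 0.2588
beam 5: φ=45°, α=150°
  cosα=-0.8660 sinα=0.5000 | (6,5) | tMaxX 0.2425 tMaxY 0.5000 | tΔX 1.1547 tΔY 2.0000
    t=0.2425 [x] (5,5)
    t=0.5000 [y] (5,6) — stop
  → r_5 = 0.5000
beam 6: φ=90°, α=195°
  cosα=-0.9659 sinα=-0.2588 | (6,5) | tMaxX 0.2174 tMaxY 2.8978 | tΔX 1.0353 tΔY 3.8637
    t=0.2174 [x] (5,5)
    t=1.2527 [x] (4,5)
    t=2.2880 [x] (3,5)
    t=2.8978 [y] (3,4)
    t=3.3232 [x] (2,4)
    t=4.3585 [x] (1,4) — stop
  → r_6 = 4.3585
beam 7: φ=135°, α=240°
  cosα=-0.5000 sinα=-0.8660 | (6,5) | tMaxX 0.4200 tMaxY 0.8660 | tΔX 2.0000 tΔY 1.1547
    t=0.4200 [x] (5,5)
    t=0.8660 [y] (5,4) — stop
  → r_7 = 0.8660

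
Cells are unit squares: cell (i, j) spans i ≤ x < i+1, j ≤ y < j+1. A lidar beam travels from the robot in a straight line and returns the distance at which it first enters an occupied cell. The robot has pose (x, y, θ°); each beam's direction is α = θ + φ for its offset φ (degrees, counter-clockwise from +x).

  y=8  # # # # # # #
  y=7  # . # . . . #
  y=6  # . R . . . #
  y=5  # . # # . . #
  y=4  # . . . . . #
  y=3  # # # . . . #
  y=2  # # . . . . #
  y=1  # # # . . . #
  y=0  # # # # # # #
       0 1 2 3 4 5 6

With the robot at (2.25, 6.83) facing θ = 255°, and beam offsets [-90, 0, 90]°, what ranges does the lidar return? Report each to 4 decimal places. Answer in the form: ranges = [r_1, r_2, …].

beam 1: φ=-90°, α=165°
  d=(-0.9659,0.2588)  start (2,6)  tX=0.2588 tY=0.6568  stride 1/|dx|=1.0353 1/|dy|=3.8637
    cross x-line → (1,6), t=0.2588
    cross y-line → (1,7), t=0.6568
    cross x-line → (0,7), t=1.2941 (wall)
  → r_1 = 1.2941
beam 2: φ=0°, α=255°
  d=(-0.2588,-0.9659)  start (2,6)  tX=0.9659 tY=0.8593  stride 1/|dx|=3.8637 1/|dy|=1.0353
    cross y-line → (2,5), t=0.8593 (wall)
  → r_2 = 0.8593
beam 3: φ=90°, α=345°
  d=(0.9659,-0.2588)  start (2,6)  tX=0.7765 tY=3.2069  stride 1/|dx|=1.0353 1/|dy|=3.8637
    cross x-line → (3,6), t=0.7765
    cross x-line → (4,6), t=1.8117
    cross x-line → (5,6), t=2.8470
    cross y-line → (5,5), t=3.2069
    cross x-line → (6,5), t=3.8823 (wall)
  → r_3 = 3.8823

ranges = [1.2941, 0.8593, 3.8823]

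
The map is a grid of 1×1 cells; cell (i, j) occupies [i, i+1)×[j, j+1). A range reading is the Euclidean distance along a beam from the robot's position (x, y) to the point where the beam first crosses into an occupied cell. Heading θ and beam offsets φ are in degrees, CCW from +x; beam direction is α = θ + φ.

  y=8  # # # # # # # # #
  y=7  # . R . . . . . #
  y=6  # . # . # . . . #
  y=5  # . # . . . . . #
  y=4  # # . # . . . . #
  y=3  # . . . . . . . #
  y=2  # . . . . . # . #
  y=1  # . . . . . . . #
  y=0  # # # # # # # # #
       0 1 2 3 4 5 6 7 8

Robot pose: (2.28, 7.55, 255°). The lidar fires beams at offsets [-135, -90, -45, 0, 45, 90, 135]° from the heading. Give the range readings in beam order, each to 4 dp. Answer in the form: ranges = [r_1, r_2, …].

ranges = [0.5196, 1.3252, 1.4780, 0.5694, 0.6351, 2.1250, 0.9000]

beam 1: φ=-135°, α=120°
  direction (-0.5000, 0.8660); cell (2,7); t to first gridline: x 0.5600, y 0.5196 (then +2.0000 / +1.1547)
    (2,8) via y @ 0.5196  # hit
  → r_1 = 0.5196
beam 2: φ=-90°, α=165°
  direction (-0.9659, 0.2588); cell (2,7); t to first gridline: x 0.2899, y 1.7387 (then +1.0353 / +3.8637)
    (1,7) via x @ 0.2899
    (0,7) via x @ 1.3252  # hit
  → r_2 = 1.3252
beam 3: φ=-45°, α=210°
  direction (-0.8660, -0.5000); cell (2,7); t to first gridline: x 0.3233, y 1.1000 (then +1.1547 / +2.0000)
    (1,7) via x @ 0.3233
    (1,6) via y @ 1.1000
    (0,6) via x @ 1.4780  # hit
  → r_3 = 1.4780
beam 4: φ=0°, α=255°
  direction (-0.2588, -0.9659); cell (2,7); t to first gridline: x 1.0818, y 0.5694 (then +3.8637 / +1.0353)
    (2,6) via y @ 0.5694  # hit
  → r_4 = 0.5694
beam 5: φ=45°, α=300°
  direction (0.5000, -0.8660); cell (2,7); t to first gridline: x 1.4400, y 0.6351 (then +2.0000 / +1.1547)
    (2,6) via y @ 0.6351  # hit
  → r_5 = 0.6351
beam 6: φ=90°, α=345°
  direction (0.9659, -0.2588); cell (2,7); t to first gridline: x 0.7454, y 2.1250 (then +1.0353 / +3.8637)
    (3,7) via x @ 0.7454
    (4,7) via x @ 1.7807
    (4,6) via y @ 2.1250  # hit
  → r_6 = 2.1250
beam 7: φ=135°, α=30°
  direction (0.8660, 0.5000); cell (2,7); t to first gridline: x 0.8314, y 0.9000 (then +1.1547 / +2.0000)
    (3,7) via x @ 0.8314
    (3,8) via y @ 0.9000  # hit
  → r_7 = 0.9000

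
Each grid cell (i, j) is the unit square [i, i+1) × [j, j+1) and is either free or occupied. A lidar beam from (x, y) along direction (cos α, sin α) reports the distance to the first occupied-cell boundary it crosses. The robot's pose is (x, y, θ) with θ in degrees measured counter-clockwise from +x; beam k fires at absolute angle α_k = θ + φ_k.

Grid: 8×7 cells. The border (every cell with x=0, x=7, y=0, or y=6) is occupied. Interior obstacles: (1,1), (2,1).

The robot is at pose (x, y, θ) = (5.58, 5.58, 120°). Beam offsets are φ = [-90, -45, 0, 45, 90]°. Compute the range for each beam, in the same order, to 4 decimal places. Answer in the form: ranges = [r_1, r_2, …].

ranges = [0.8400, 0.4348, 0.4850, 1.6228, 5.2885]

beam 1: φ=-90°, α=30°
  direction (0.8660, 0.5000); cell (5,5); t to first gridline: x 0.4850, y 0.8400 (then +1.1547 / +2.0000)
    (6,5) via x @ 0.4850
    (6,6) via y @ 0.8400  # hit
  → r_1 = 0.8400
beam 2: φ=-45°, α=75°
  direction (0.2588, 0.9659); cell (5,5); t to first gridline: x 1.6228, y 0.4348 (then +3.8637 / +1.0353)
    (5,6) via y @ 0.4348  # hit
  → r_2 = 0.4348
beam 3: φ=0°, α=120°
  direction (-0.5000, 0.8660); cell (5,5); t to first gridline: x 1.1600, y 0.4850 (then +2.0000 / +1.1547)
    (5,6) via y @ 0.4850  # hit
  → r_3 = 0.4850
beam 4: φ=45°, α=165°
  direction (-0.9659, 0.2588); cell (5,5); t to first gridline: x 0.6005, y 1.6228 (then +1.0353 / +3.8637)
    (4,5) via x @ 0.6005
    (4,6) via y @ 1.6228  # hit
  → r_4 = 1.6228
beam 5: φ=90°, α=210°
  direction (-0.8660, -0.5000); cell (5,5); t to first gridline: x 0.6697, y 1.1600 (then +1.1547 / +2.0000)
    (4,5) via x @ 0.6697
    (4,4) via y @ 1.1600
    (3,4) via x @ 1.8244
    (2,4) via x @ 2.9791
    (2,3) via y @ 3.1600
    (1,3) via x @ 4.1338
    (1,2) via y @ 5.1600
    (0,2) via x @ 5.2885  # hit
  → r_5 = 5.2885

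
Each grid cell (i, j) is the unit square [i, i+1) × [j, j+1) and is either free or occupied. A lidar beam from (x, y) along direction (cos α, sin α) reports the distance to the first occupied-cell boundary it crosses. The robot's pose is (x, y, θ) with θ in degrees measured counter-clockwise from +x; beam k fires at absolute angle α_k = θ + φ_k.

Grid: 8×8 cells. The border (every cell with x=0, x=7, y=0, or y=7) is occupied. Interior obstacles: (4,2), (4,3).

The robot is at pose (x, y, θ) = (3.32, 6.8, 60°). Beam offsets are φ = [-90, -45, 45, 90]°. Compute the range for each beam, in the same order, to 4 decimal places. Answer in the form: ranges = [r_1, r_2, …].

ranges = [4.2493, 0.7727, 0.2071, 0.4000]

beam 1: φ=-90°, α=330°
  d=(0.8660,-0.5000)  start (3,6)  tX=0.7852 tY=1.6000  stride 1/|dx|=1.1547 1/|dy|=2.0000
    cross x-line → (4,6), t=0.7852
    cross y-line → (4,5), t=1.6000
    cross x-line → (5,5), t=1.9399
    cross x-line → (6,5), t=3.0946
    cross y-line → (6,4), t=3.6000
    cross x-line → (7,4), t=4.2493 (wall)
  → r_1 = 4.2493
beam 2: φ=-45°, α=15°
  d=(0.9659,0.2588)  start (3,6)  tX=0.7040 tY=0.7727  stride 1/|dx|=1.0353 1/|dy|=3.8637
    cross x-line → (4,6), t=0.7040
    cross y-line → (4,7), t=0.7727 (wall)
  → r_2 = 0.7727
beam 3: φ=45°, α=105°
  d=(-0.2588,0.9659)  start (3,6)  tX=1.2364 tY=0.2071  stride 1/|dx|=3.8637 1/|dy|=1.0353
    cross y-line → (3,7), t=0.2071 (wall)
  → r_3 = 0.2071
beam 4: φ=90°, α=150°
  d=(-0.8660,0.5000)  start (3,6)  tX=0.3695 tY=0.4000  stride 1/|dx|=1.1547 1/|dy|=2.0000
    cross x-line → (2,6), t=0.3695
    cross y-line → (2,7), t=0.4000 (wall)
  → r_4 = 0.4000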